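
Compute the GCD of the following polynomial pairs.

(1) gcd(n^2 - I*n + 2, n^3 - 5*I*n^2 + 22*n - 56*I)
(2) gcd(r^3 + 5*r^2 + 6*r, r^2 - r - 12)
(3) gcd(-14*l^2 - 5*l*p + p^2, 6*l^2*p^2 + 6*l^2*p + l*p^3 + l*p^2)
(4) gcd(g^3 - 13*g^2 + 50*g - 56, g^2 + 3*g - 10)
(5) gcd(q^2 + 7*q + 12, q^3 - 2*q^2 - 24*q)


(1) = gcd((n - 2*I)*(n + I), (n - 7*I)*(n - 2*I)*(n + 4*I)) = n - 2*I
(2) = gcd(r*(r + 2)*(r + 3), (r - 4)*(r + 3)) = r + 3
(3) = 1
(4) = g - 2
(5) = gcd((q + 3)*(q + 4), q*(q - 6)*(q + 4)) = q + 4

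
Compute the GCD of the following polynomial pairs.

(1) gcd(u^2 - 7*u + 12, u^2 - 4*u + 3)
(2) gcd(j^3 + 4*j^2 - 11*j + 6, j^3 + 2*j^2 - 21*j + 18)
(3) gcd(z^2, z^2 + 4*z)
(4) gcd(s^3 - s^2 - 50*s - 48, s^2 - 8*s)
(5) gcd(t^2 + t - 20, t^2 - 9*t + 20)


(1) = u - 3
(2) = gcd((j - 1)^2*(j + 6), (j - 3)*(j - 1)*(j + 6)) = j^2 + 5*j - 6
(3) = gcd(z^2, z*(z + 4)) = z
(4) = gcd((s - 8)*(s + 1)*(s + 6), s*(s - 8)) = s - 8
(5) = t - 4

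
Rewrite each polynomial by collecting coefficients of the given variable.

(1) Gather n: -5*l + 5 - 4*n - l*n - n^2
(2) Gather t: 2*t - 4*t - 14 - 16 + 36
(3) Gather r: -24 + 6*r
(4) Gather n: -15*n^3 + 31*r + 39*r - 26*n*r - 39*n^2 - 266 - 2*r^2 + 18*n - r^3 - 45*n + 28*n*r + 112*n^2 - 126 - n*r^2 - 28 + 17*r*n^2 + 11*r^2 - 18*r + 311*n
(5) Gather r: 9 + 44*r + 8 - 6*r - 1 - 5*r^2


(1) = -5*l - n^2 + n*(-l - 4) + 5
(2) = 6 - 2*t
(3) = 6*r - 24
(4) = -15*n^3 + n^2*(17*r + 73) + n*(-r^2 + 2*r + 284) - r^3 + 9*r^2 + 52*r - 420
(5) = -5*r^2 + 38*r + 16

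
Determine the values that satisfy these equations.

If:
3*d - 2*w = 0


Then:
d = 2*w/3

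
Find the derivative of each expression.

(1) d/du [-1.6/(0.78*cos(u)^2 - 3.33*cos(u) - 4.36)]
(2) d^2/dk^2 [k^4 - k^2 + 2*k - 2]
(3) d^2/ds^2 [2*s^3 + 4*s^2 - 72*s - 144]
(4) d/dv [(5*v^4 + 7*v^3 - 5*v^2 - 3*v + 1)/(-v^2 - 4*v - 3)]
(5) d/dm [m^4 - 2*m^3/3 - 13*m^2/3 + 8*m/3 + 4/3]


(1) = (5.328 - 2.496*cos(u))*sin(u)/(-0.78*cos(u)^2 + 3.33*cos(u) + 4.36)^2
(2) = 12*k^2 - 2
(3) = 12*s + 8
(4) = (-10*v^5 - 67*v^4 - 116*v^3 - 46*v^2 + 32*v + 13)/(v^4 + 8*v^3 + 22*v^2 + 24*v + 9)
(5) = 4*m^3 - 2*m^2 - 26*m/3 + 8/3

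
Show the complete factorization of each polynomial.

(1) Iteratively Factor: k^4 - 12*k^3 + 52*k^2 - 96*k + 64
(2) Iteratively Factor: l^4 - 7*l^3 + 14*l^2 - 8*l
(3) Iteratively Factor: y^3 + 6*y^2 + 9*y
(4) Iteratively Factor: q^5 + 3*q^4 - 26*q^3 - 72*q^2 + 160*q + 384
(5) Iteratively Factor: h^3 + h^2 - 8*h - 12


(1) = (k - 4)*(k^3 - 8*k^2 + 20*k - 16) = (k - 4)*(k - 2)*(k^2 - 6*k + 8) = (k - 4)^2*(k - 2)*(k - 2)
(2) = (l - 2)*(l^3 - 5*l^2 + 4*l) = (l - 4)*(l - 2)*(l^2 - l) = (l - 4)*(l - 2)*(l - 1)*(l)
(3) = (y + 3)*(y^2 + 3*y) = y*(y + 3)*(y + 3)
(4) = (q + 2)*(q^4 + q^3 - 28*q^2 - 16*q + 192) = (q - 4)*(q + 2)*(q^3 + 5*q^2 - 8*q - 48) = (q - 4)*(q - 3)*(q + 2)*(q^2 + 8*q + 16) = (q - 4)*(q - 3)*(q + 2)*(q + 4)*(q + 4)
(5) = (h + 2)*(h^2 - h - 6) = (h + 2)^2*(h - 3)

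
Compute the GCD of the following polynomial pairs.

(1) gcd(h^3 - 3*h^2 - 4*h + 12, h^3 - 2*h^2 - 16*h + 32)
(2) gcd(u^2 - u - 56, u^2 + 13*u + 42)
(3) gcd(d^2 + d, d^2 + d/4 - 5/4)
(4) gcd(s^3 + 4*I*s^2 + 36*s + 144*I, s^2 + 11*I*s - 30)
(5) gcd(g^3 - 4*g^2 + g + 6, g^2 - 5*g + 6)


(1) = h - 2
(2) = u + 7
(3) = gcd(d*(d + 1), (d - 1)*(d + 5/4)) = 1
(4) = s + 6*I
(5) = g^2 - 5*g + 6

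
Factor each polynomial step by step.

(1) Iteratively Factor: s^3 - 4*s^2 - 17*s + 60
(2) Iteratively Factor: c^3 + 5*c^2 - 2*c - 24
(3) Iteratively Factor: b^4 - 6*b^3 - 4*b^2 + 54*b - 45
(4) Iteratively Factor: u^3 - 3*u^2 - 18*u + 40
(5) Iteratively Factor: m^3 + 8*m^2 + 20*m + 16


(1) = (s - 3)*(s^2 - s - 20) = (s - 5)*(s - 3)*(s + 4)
(2) = (c + 4)*(c^2 + c - 6) = (c - 2)*(c + 4)*(c + 3)
(3) = (b - 3)*(b^3 - 3*b^2 - 13*b + 15) = (b - 3)*(b + 3)*(b^2 - 6*b + 5) = (b - 3)*(b - 1)*(b + 3)*(b - 5)
(4) = (u + 4)*(u^2 - 7*u + 10) = (u - 2)*(u + 4)*(u - 5)
(5) = (m + 2)*(m^2 + 6*m + 8) = (m + 2)^2*(m + 4)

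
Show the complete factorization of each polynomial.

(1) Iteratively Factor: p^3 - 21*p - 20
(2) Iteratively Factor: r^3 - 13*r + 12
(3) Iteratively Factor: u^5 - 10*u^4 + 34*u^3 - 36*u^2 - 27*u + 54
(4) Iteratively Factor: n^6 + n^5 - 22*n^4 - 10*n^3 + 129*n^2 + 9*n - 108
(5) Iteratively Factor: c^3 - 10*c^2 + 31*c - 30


(1) = (p + 1)*(p^2 - p - 20) = (p + 1)*(p + 4)*(p - 5)
(2) = (r - 3)*(r^2 + 3*r - 4) = (r - 3)*(r - 1)*(r + 4)
(3) = (u - 3)*(u^4 - 7*u^3 + 13*u^2 + 3*u - 18) = (u - 3)*(u + 1)*(u^3 - 8*u^2 + 21*u - 18) = (u - 3)^2*(u + 1)*(u^2 - 5*u + 6) = (u - 3)^3*(u + 1)*(u - 2)
(4) = (n + 1)*(n^5 - 22*n^3 + 12*n^2 + 117*n - 108) = (n - 3)*(n + 1)*(n^4 + 3*n^3 - 13*n^2 - 27*n + 36) = (n - 3)^2*(n + 1)*(n^3 + 6*n^2 + 5*n - 12) = (n - 3)^2*(n + 1)*(n + 4)*(n^2 + 2*n - 3) = (n - 3)^2*(n + 1)*(n + 3)*(n + 4)*(n - 1)
(5) = (c - 2)*(c^2 - 8*c + 15) = (c - 3)*(c - 2)*(c - 5)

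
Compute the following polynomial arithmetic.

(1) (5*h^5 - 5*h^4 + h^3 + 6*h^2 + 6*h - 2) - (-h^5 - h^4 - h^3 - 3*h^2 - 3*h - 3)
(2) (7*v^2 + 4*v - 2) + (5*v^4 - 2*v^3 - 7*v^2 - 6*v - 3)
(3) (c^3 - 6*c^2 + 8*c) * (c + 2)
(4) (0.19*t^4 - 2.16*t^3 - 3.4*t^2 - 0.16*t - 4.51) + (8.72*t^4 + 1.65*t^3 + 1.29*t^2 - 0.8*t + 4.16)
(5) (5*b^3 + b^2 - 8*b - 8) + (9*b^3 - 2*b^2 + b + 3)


(1) = 6*h^5 - 4*h^4 + 2*h^3 + 9*h^2 + 9*h + 1
(2) = 5*v^4 - 2*v^3 - 2*v - 5
(3) = c^4 - 4*c^3 - 4*c^2 + 16*c
(4) = 8.91*t^4 - 0.51*t^3 - 2.11*t^2 - 0.96*t - 0.35
(5) = 14*b^3 - b^2 - 7*b - 5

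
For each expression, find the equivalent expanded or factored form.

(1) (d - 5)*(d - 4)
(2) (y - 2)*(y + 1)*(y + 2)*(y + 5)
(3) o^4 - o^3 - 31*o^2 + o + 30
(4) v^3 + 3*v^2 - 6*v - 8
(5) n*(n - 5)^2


(1) = d^2 - 9*d + 20
(2) = y^4 + 6*y^3 + y^2 - 24*y - 20
(3) = (o - 6)*(o - 1)*(o + 1)*(o + 5)
(4) = (v - 2)*(v + 1)*(v + 4)
(5) = n^3 - 10*n^2 + 25*n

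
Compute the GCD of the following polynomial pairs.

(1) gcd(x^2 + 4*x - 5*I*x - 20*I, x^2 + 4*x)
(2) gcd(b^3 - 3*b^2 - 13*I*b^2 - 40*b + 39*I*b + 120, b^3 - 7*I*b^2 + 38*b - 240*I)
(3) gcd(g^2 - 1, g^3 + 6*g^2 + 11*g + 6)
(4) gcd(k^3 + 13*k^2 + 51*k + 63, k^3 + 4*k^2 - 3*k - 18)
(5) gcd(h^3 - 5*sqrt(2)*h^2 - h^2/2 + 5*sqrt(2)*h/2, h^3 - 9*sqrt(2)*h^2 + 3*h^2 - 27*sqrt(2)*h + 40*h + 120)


(1) = x + 4
(2) = gcd((b - 3)*(b - 8*I)*(b - 5*I), (b - 8*I)*(b - 5*I)*(b + 6*I)) = b^2 - 13*I*b - 40
(3) = g + 1
(4) = gcd((k + 3)^2*(k + 7), (k - 2)*(k + 3)^2) = k^2 + 6*k + 9
(5) = gcd(h*(h - 1/2)*(h - 5*sqrt(2)), (h + 3)*(h - 5*sqrt(2))*(h - 4*sqrt(2))) = h - 5*sqrt(2)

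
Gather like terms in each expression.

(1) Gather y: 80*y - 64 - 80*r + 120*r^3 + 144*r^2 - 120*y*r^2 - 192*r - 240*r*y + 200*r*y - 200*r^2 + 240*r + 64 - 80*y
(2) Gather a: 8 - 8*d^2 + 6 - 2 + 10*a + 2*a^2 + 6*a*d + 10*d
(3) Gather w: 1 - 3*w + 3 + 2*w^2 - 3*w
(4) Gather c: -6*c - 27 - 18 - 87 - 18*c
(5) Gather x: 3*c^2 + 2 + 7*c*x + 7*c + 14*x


(1) = 120*r^3 - 56*r^2 - 32*r + y*(-120*r^2 - 40*r)
(2) = 2*a^2 + a*(6*d + 10) - 8*d^2 + 10*d + 12
(3) = 2*w^2 - 6*w + 4
(4) = -24*c - 132
(5) = 3*c^2 + 7*c + x*(7*c + 14) + 2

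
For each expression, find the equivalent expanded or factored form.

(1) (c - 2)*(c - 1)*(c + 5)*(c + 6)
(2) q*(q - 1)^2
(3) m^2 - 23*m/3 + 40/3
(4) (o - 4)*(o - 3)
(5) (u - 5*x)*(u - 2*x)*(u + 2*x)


(1) = c^4 + 8*c^3 - c^2 - 68*c + 60
(2) = q^3 - 2*q^2 + q
(3) = (m - 5)*(m - 8/3)
(4) = o^2 - 7*o + 12
(5) = u^3 - 5*u^2*x - 4*u*x^2 + 20*x^3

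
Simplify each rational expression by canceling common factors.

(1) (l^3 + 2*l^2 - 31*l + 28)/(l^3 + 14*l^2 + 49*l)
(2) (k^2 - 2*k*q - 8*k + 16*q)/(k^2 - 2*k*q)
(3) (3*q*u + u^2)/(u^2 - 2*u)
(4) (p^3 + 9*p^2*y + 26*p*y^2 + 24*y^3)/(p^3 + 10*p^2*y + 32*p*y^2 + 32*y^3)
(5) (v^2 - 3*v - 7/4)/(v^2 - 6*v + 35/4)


(1) = (l^2 - 5*l + 4)/(l^2 + 7*l)
(2) = (k - 8)/k
(3) = (3*q + u)/(u - 2)
(4) = (p + 3*y)/(p + 4*y)
(5) = (2*v + 1)/(2*v - 5)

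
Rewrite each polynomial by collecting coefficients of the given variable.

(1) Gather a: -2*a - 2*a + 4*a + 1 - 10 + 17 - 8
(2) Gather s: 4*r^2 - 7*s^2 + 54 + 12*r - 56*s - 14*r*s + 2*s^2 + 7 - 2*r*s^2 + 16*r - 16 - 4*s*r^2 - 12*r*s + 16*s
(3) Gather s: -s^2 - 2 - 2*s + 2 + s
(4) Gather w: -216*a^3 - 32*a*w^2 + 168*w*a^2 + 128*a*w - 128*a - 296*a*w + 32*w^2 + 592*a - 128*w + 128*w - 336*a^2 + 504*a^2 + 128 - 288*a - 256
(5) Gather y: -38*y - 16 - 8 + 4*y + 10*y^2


(1) = 0
(2) = 4*r^2 + 28*r + s^2*(-2*r - 5) + s*(-4*r^2 - 26*r - 40) + 45
(3) = -s^2 - s
(4) = -216*a^3 + 168*a^2 + 176*a + w^2*(32 - 32*a) + w*(168*a^2 - 168*a) - 128
(5) = 10*y^2 - 34*y - 24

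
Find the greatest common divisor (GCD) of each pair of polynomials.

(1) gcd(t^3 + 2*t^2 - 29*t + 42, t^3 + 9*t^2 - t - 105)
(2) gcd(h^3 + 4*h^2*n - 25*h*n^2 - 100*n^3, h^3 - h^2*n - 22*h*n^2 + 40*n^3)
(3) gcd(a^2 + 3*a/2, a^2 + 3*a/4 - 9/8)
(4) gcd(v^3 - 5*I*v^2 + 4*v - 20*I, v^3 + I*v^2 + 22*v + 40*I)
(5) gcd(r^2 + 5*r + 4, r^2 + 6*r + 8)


(1) = t^2 + 4*t - 21
(2) = h + 5*n
(3) = gcd(a*(a + 3/2), (a - 3/4)*(a + 3/2)) = a + 3/2
(4) = v^2 - 3*I*v + 10
(5) = gcd((r + 1)*(r + 4), (r + 2)*(r + 4)) = r + 4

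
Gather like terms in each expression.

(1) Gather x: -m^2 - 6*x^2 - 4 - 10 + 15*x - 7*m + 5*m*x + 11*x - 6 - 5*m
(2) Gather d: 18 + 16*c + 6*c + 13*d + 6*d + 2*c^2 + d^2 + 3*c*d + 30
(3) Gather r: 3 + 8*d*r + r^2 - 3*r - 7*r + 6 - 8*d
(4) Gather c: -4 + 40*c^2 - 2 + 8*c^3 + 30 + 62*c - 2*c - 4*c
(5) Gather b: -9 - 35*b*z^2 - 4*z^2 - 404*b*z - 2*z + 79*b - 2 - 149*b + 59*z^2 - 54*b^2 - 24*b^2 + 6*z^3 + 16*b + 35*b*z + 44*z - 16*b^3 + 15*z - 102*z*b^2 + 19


(1) = -m^2 - 12*m - 6*x^2 + x*(5*m + 26) - 20
(2) = 2*c^2 + 22*c + d^2 + d*(3*c + 19) + 48
(3) = -8*d + r^2 + r*(8*d - 10) + 9
(4) = 8*c^3 + 40*c^2 + 56*c + 24
(5) = -16*b^3 + b^2*(-102*z - 78) + b*(-35*z^2 - 369*z - 54) + 6*z^3 + 55*z^2 + 57*z + 8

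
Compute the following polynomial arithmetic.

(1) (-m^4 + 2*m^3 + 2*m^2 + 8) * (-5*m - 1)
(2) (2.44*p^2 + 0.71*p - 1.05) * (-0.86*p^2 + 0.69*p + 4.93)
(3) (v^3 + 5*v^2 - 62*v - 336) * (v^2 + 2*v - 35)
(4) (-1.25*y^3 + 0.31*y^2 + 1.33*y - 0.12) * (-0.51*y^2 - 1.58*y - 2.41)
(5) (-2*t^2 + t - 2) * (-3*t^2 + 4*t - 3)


(1) = 5*m^5 - 9*m^4 - 12*m^3 - 2*m^2 - 40*m - 8
(2) = -2.0984*p^4 + 1.073*p^3 + 13.4221*p^2 + 2.7758*p - 5.1765
(3) = v^5 + 7*v^4 - 87*v^3 - 635*v^2 + 1498*v + 11760
(4) = 0.6375*y^5 + 1.8169*y^4 + 1.8444*y^3 - 2.7873*y^2 - 3.0157*y + 0.2892
(5) = 6*t^4 - 11*t^3 + 16*t^2 - 11*t + 6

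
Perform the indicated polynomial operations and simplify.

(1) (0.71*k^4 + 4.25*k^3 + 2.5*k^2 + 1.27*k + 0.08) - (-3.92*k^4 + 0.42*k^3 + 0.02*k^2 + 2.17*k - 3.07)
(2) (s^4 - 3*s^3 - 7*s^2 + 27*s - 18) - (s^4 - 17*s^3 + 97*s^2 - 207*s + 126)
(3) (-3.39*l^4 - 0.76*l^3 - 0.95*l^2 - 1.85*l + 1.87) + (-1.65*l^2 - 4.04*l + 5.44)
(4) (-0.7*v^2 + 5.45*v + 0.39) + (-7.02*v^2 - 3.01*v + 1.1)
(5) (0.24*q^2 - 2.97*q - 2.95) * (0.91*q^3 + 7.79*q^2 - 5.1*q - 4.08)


(1) = 4.63*k^4 + 3.83*k^3 + 2.48*k^2 - 0.9*k + 3.15
(2) = 14*s^3 - 104*s^2 + 234*s - 144
(3) = -3.39*l^4 - 0.76*l^3 - 2.6*l^2 - 5.89*l + 7.31
(4) = -7.72*v^2 + 2.44*v + 1.49
(5) = 0.2184*q^5 - 0.8331*q^4 - 27.0448*q^3 - 8.8127*q^2 + 27.1626*q + 12.036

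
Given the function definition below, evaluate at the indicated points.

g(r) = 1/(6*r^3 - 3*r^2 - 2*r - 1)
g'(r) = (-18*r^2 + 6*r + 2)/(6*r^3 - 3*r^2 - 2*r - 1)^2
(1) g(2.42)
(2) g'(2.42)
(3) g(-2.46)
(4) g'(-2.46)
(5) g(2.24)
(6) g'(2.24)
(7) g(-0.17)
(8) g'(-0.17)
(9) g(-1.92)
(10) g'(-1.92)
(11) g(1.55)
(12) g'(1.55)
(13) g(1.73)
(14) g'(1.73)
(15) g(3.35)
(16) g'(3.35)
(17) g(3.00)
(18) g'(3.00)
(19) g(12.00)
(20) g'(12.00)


(1) = 0.02
(2) = -0.02
(3) = -0.01
(4) = -0.01
(5) = 0.02
(6) = -0.03
(7) = -1.29
(8) = 0.76
(9) = -0.02
(10) = -0.03
(11) = 0.09
(12) = -0.26
(13) = 0.06
(14) = -0.13
(15) = 0.01
(16) = -0.01
(17) = 0.01
(18) = -0.01
(19) = 0.00
(20) = -0.00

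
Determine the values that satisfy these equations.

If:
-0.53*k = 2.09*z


Then:
k = -3.94339622641509*z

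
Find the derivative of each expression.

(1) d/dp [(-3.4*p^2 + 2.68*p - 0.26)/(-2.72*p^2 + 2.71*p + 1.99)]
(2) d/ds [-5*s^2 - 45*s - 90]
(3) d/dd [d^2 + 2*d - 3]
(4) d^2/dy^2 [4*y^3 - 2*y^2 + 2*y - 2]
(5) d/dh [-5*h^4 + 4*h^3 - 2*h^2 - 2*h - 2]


(1) = (-1.9244*p^2 - 14.9464*p + 6.0378)/(7.3984*p^4 - 14.7424*p^3 - 3.4815*p^2 + 10.7858*p + 3.9601)
(2) = -10*s - 45
(3) = 2*d + 2
(4) = 24*y - 4
(5) = -20*h^3 + 12*h^2 - 4*h - 2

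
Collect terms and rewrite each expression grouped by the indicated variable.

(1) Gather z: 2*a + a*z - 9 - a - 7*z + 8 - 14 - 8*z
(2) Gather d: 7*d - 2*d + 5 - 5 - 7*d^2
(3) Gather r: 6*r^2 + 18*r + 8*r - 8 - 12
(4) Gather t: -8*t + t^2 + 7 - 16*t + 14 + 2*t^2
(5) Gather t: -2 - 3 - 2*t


(1) = a + z*(a - 15) - 15
(2) = -7*d^2 + 5*d
(3) = 6*r^2 + 26*r - 20
(4) = 3*t^2 - 24*t + 21
(5) = -2*t - 5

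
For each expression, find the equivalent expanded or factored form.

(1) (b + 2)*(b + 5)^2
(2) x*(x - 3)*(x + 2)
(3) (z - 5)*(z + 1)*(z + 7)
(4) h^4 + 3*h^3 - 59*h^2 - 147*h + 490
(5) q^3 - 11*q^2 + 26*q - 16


(1) = b^3 + 12*b^2 + 45*b + 50
(2) = x^3 - x^2 - 6*x
(3) = z^3 + 3*z^2 - 33*z - 35
(4) = (h - 7)*(h - 2)*(h + 5)*(h + 7)
(5) = (q - 8)*(q - 2)*(q - 1)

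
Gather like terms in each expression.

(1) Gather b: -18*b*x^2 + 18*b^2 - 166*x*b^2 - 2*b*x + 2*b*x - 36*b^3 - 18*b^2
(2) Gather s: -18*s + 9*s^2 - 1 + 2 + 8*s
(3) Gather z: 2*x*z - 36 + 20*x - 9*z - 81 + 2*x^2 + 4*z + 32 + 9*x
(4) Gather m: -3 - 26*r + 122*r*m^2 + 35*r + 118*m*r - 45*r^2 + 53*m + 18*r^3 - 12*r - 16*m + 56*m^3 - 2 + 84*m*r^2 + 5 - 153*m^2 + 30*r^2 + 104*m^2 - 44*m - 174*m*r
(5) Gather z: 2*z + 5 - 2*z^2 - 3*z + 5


(1) = -36*b^3 - 166*b^2*x - 18*b*x^2
(2) = 9*s^2 - 10*s + 1
(3) = 2*x^2 + 29*x + z*(2*x - 5) - 85
(4) = 56*m^3 + m^2*(122*r - 49) + m*(84*r^2 - 56*r - 7) + 18*r^3 - 15*r^2 - 3*r
(5) = -2*z^2 - z + 10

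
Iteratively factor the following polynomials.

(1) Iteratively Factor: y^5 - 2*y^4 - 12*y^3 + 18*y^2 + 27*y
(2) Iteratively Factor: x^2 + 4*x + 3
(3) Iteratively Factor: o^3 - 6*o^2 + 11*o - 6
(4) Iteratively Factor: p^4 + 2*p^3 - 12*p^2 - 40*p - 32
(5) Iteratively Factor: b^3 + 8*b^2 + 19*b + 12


(1) = (y - 3)*(y^4 + y^3 - 9*y^2 - 9*y) = (y - 3)*(y + 1)*(y^3 - 9*y) = (y - 3)*(y + 1)*(y + 3)*(y^2 - 3*y) = y*(y - 3)*(y + 1)*(y + 3)*(y - 3)
(2) = (x + 3)*(x + 1)
(3) = (o - 1)*(o^2 - 5*o + 6) = (o - 3)*(o - 1)*(o - 2)
(4) = (p + 2)*(p^3 - 12*p - 16) = (p + 2)^2*(p^2 - 2*p - 8) = (p - 4)*(p + 2)^2*(p + 2)
(5) = (b + 3)*(b^2 + 5*b + 4) = (b + 1)*(b + 3)*(b + 4)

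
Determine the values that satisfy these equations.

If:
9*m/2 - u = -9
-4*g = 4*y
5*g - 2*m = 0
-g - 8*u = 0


Then:
g = -72/91
m = -180/91
u = 9/91
y = 72/91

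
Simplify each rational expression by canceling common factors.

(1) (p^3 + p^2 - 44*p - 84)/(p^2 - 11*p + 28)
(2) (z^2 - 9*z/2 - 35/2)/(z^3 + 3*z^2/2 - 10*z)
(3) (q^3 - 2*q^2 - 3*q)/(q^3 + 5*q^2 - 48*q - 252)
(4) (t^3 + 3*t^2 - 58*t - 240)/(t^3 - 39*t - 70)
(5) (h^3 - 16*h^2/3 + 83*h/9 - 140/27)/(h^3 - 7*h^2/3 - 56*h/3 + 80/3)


(1) = (p^2 + 8*p + 12)/(p - 4)
(2) = (2*z^2 - 9*z - 35)/(2*z^3 + 3*z^2 - 20*z)
(3) = (q^3 - 2*q^2 - 3*q)/(q^3 + 5*q^2 - 48*q - 252)
(4) = (t^2 - 2*t - 48)/(t^2 - 5*t - 14)
(5) = (9*h^2 - 36*h + 35)/(9*h^2 - 9*h - 180)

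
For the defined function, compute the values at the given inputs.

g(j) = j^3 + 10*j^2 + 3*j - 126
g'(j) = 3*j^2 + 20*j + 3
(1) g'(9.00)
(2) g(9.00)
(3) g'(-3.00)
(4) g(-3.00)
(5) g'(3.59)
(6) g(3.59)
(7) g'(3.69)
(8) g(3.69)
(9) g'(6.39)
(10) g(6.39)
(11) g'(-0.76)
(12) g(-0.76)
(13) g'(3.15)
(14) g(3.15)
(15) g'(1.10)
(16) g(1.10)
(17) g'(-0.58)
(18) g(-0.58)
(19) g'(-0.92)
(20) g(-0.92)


(1) = 426.00
(2) = 1440.00
(3) = -30.00
(4) = -72.00
(5) = 113.46
(6) = 59.92
(7) = 117.65
(8) = 71.47
(9) = 253.30
(10) = 562.41
(11) = -10.47
(12) = -122.94
(13) = 95.77
(14) = 13.93
(15) = 28.63
(16) = -109.27
(17) = -7.59
(18) = -124.57
(19) = -12.86
(20) = -121.07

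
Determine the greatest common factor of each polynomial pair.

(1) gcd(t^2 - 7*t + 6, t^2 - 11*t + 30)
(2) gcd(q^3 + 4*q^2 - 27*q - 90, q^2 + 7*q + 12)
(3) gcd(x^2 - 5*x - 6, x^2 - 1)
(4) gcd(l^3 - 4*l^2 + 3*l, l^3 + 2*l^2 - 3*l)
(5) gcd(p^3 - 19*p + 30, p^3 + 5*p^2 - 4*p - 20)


(1) = gcd((t - 6)*(t - 1), (t - 6)*(t - 5)) = t - 6
(2) = gcd((q - 5)*(q + 3)*(q + 6), (q + 3)*(q + 4)) = q + 3
(3) = gcd((x - 6)*(x + 1), (x - 1)*(x + 1)) = x + 1
(4) = l^2 - l
(5) = gcd((p - 3)*(p - 2)*(p + 5), (p - 2)*(p + 2)*(p + 5)) = p^2 + 3*p - 10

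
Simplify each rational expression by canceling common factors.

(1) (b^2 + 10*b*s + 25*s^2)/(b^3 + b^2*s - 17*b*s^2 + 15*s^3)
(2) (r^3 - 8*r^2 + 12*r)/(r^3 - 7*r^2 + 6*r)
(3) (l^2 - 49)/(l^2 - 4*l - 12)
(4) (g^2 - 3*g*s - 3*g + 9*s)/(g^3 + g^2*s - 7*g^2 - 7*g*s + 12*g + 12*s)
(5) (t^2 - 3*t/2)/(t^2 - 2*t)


(1) = (b + 5*s)/(b^2 - 4*b*s + 3*s^2)
(2) = (r - 2)/(r - 1)
(3) = (l^2 - 49)/(l^2 - 4*l - 12)
(4) = (g - 3*s)/(g^2 + g*s - 4*g - 4*s)
(5) = (2*t - 3)/(2*t - 4)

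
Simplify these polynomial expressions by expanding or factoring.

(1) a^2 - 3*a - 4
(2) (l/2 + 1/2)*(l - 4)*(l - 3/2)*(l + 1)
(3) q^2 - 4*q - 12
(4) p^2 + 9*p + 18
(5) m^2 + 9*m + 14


(1) = (a - 4)*(a + 1)
(2) = l^4/2 - 7*l^3/4 - 2*l^2 + 13*l/4 + 3
(3) = (q - 6)*(q + 2)
(4) = (p + 3)*(p + 6)
(5) = (m + 2)*(m + 7)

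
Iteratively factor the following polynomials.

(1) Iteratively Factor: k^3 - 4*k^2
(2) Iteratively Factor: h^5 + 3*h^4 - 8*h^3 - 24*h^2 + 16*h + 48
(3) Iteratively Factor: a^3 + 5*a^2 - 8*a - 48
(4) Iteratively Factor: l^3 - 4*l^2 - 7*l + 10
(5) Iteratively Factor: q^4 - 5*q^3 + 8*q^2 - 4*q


(1) = (k)*(k^2 - 4*k) = k*(k - 4)*(k)
(2) = (h - 2)*(h^4 + 5*h^3 + 2*h^2 - 20*h - 24) = (h - 2)*(h + 2)*(h^3 + 3*h^2 - 4*h - 12) = (h - 2)^2*(h + 2)*(h^2 + 5*h + 6) = (h - 2)^2*(h + 2)*(h + 3)*(h + 2)
(3) = (a + 4)*(a^2 + a - 12) = (a + 4)^2*(a - 3)
(4) = (l + 2)*(l^2 - 6*l + 5) = (l - 5)*(l + 2)*(l - 1)
(5) = (q - 1)*(q^3 - 4*q^2 + 4*q) = (q - 2)*(q - 1)*(q^2 - 2*q) = q*(q - 2)*(q - 1)*(q - 2)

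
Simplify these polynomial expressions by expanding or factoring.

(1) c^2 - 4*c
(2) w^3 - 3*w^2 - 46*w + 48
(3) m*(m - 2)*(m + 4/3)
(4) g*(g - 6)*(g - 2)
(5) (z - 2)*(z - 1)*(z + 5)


(1) = c*(c - 4)
(2) = (w - 8)*(w - 1)*(w + 6)
(3) = m^3 - 2*m^2/3 - 8*m/3
(4) = g^3 - 8*g^2 + 12*g
(5) = z^3 + 2*z^2 - 13*z + 10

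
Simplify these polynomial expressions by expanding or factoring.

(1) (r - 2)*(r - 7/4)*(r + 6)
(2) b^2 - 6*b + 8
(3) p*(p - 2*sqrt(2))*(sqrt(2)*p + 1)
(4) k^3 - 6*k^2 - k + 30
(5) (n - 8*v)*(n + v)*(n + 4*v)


(1) = r^3 + 9*r^2/4 - 19*r + 21
(2) = (b - 4)*(b - 2)
(3) = sqrt(2)*p^3 - 3*p^2 - 2*sqrt(2)*p
(4) = (k - 5)*(k - 3)*(k + 2)
(5) = n^3 - 3*n^2*v - 36*n*v^2 - 32*v^3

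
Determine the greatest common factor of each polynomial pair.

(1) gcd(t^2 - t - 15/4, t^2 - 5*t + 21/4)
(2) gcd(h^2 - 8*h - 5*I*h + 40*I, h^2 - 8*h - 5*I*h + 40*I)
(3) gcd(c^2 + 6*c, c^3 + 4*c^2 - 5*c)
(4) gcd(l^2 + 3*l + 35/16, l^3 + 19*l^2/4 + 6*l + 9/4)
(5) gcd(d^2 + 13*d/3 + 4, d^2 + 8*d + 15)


(1) = 1
(2) = h^2 + h*(-8 - 5*I) + 40*I
(3) = c
(4) = gcd((l + 5/4)*(l + 7/4), (l + 3/4)*(l + 1)*(l + 3)) = 1
(5) = d + 3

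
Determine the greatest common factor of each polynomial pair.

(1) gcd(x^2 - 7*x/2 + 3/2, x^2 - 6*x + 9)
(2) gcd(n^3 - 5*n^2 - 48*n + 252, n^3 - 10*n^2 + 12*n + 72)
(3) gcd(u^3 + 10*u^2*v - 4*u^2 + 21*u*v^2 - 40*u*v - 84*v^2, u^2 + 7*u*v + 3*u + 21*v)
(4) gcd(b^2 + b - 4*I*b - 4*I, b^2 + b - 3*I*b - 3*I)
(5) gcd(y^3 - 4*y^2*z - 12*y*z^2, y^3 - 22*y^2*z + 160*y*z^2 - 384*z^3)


(1) = gcd((x - 3)*(x - 1/2), (x - 3)^2) = x - 3
(2) = gcd((n - 6)^2*(n + 7), (n - 6)^2*(n + 2)) = n^2 - 12*n + 36
(3) = u + 7*v
(4) = b + 1
(5) = y - 6*z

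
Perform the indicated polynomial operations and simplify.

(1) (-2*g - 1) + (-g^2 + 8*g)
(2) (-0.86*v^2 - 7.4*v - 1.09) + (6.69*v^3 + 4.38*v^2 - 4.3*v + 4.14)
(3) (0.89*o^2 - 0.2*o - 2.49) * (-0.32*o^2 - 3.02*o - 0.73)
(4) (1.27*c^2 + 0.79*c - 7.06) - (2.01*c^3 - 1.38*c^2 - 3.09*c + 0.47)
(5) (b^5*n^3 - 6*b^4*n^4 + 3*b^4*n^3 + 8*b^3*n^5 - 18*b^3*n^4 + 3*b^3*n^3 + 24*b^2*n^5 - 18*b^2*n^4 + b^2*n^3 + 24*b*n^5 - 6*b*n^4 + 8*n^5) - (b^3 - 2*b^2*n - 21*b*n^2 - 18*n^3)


(1) = -g^2 + 6*g - 1
(2) = 6.69*v^3 + 3.52*v^2 - 11.7*v + 3.05
(3) = -0.2848*o^4 - 2.6238*o^3 + 0.7511*o^2 + 7.6658*o + 1.8177
(4) = -2.01*c^3 + 2.65*c^2 + 3.88*c - 7.53
(5) = b^5*n^3 - 6*b^4*n^4 + 3*b^4*n^3 + 8*b^3*n^5 - 18*b^3*n^4 + 3*b^3*n^3 - b^3 + 24*b^2*n^5 - 18*b^2*n^4 + b^2*n^3 + 2*b^2*n + 24*b*n^5 - 6*b*n^4 + 21*b*n^2 + 8*n^5 + 18*n^3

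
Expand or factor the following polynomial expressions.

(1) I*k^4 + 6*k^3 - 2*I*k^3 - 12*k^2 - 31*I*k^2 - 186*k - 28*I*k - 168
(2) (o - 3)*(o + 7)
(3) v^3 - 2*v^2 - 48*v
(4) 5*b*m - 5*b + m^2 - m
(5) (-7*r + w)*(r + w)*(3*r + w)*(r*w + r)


(1) = (k - 7)*(k + 4)*(k - 6*I)*(I*k + I)
(2) = o^2 + 4*o - 21
(3) = v*(v - 8)*(v + 6)
(4) = (5*b + m)*(m - 1)
(5) = -21*r^4*w - 21*r^4 - 25*r^3*w^2 - 25*r^3*w - 3*r^2*w^3 - 3*r^2*w^2 + r*w^4 + r*w^3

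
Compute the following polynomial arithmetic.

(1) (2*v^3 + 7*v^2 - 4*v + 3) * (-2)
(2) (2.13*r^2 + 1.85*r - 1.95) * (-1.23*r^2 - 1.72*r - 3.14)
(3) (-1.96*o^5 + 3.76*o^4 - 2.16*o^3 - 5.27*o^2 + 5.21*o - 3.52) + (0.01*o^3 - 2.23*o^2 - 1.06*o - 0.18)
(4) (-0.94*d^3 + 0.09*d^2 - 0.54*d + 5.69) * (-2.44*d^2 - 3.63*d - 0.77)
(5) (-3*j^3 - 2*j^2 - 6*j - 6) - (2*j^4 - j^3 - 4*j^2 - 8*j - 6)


(1) = -4*v^3 - 14*v^2 + 8*v - 6
(2) = -2.6199*r^4 - 5.9391*r^3 - 7.4717*r^2 - 2.455*r + 6.123
(3) = -1.96*o^5 + 3.76*o^4 - 2.15*o^3 - 7.5*o^2 + 4.15*o - 3.7
(4) = 2.2936*d^5 + 3.1926*d^4 + 1.7147*d^3 - 11.9927*d^2 - 20.2389*d - 4.3813
(5) = -2*j^4 - 2*j^3 + 2*j^2 + 2*j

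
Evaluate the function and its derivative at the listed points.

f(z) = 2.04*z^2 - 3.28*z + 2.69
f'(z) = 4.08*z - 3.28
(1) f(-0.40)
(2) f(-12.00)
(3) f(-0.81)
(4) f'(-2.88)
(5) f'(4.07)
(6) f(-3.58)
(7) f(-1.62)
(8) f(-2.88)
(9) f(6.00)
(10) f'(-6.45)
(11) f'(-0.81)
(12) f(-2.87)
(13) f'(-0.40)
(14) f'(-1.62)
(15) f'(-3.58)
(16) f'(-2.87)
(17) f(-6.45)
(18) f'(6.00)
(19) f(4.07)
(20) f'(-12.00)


(1) = 4.33
(2) = 335.81
(3) = 6.69
(4) = -15.03
(5) = 13.33
(6) = 40.58
(7) = 13.36
(8) = 29.06
(9) = 56.45
(10) = -29.60
(11) = -6.58
(12) = 28.91
(13) = -4.91
(14) = -9.89
(15) = -17.89
(16) = -14.99
(17) = 108.72
(18) = 21.20
(19) = 23.13
(20) = -52.24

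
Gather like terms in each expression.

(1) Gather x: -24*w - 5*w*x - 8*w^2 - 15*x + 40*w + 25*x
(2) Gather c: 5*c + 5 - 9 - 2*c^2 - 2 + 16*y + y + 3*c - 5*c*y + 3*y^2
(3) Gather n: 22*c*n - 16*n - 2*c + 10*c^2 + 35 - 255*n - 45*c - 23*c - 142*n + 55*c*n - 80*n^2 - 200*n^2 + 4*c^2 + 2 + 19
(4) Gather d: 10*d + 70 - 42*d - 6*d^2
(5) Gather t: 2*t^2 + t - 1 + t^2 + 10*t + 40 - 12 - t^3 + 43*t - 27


(1) = -8*w^2 + 16*w + x*(10 - 5*w)
(2) = -2*c^2 + c*(8 - 5*y) + 3*y^2 + 17*y - 6
(3) = 14*c^2 - 70*c - 280*n^2 + n*(77*c - 413) + 56
(4) = -6*d^2 - 32*d + 70
(5) = -t^3 + 3*t^2 + 54*t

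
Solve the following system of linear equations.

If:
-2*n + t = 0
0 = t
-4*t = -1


Then:
No Solution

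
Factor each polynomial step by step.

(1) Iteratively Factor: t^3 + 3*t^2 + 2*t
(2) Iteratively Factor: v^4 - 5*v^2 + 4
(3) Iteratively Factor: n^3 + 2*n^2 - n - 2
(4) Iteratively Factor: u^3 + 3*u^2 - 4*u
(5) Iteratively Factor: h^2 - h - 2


(1) = (t)*(t^2 + 3*t + 2) = t*(t + 1)*(t + 2)
(2) = (v - 1)*(v^3 + v^2 - 4*v - 4) = (v - 1)*(v + 1)*(v^2 - 4) = (v - 2)*(v - 1)*(v + 1)*(v + 2)
(3) = (n - 1)*(n^2 + 3*n + 2) = (n - 1)*(n + 1)*(n + 2)
(4) = (u - 1)*(u^2 + 4*u) = (u - 1)*(u + 4)*(u)
(5) = (h + 1)*(h - 2)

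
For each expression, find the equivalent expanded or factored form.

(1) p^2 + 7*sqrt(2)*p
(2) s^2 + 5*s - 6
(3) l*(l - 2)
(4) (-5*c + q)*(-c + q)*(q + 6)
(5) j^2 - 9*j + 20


(1) = p*(p + 7*sqrt(2))
(2) = (s - 1)*(s + 6)
(3) = l^2 - 2*l
(4) = 5*c^2*q + 30*c^2 - 6*c*q^2 - 36*c*q + q^3 + 6*q^2
(5) = (j - 5)*(j - 4)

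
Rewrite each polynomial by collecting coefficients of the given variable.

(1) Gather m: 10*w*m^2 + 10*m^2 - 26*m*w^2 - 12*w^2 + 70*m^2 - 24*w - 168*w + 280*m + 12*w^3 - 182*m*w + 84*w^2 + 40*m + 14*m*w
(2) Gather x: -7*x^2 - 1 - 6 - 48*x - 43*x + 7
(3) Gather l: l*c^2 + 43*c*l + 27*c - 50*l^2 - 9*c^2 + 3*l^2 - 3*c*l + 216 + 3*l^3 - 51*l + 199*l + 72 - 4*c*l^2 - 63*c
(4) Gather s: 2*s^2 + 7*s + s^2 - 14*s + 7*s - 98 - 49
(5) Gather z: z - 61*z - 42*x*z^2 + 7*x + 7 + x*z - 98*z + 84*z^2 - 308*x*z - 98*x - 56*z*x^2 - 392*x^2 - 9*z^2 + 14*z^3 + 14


(1) = m^2*(10*w + 80) + m*(-26*w^2 - 168*w + 320) + 12*w^3 + 72*w^2 - 192*w
(2) = -7*x^2 - 91*x
(3) = -9*c^2 - 36*c + 3*l^3 + l^2*(-4*c - 47) + l*(c^2 + 40*c + 148) + 288
(4) = 3*s^2 - 147
(5) = -392*x^2 - 91*x + 14*z^3 + z^2*(75 - 42*x) + z*(-56*x^2 - 307*x - 158) + 21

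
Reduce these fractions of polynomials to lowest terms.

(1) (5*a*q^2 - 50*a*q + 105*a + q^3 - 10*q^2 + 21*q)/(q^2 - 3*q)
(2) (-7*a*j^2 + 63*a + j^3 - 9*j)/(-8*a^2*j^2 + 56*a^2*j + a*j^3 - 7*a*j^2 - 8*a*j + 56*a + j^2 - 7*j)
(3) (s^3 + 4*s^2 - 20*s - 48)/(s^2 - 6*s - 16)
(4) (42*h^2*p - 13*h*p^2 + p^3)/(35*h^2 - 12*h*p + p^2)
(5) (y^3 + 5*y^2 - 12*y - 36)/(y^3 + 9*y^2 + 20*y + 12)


(1) = (5*a*q - 35*a + q^2 - 7*q)/q
(2) = (7*a*j^2 - 63*a - j^3 + 9*j)/(8*a^2*j^2 - 56*a^2*j - a*j^3 + 7*a*j^2 + 8*a*j - 56*a - j^2 + 7*j)
(3) = (s^2 + 2*s - 24)/(s - 8)
(4) = (-6*h*p + p^2)/(-5*h + p)
(5) = (y - 3)/(y + 1)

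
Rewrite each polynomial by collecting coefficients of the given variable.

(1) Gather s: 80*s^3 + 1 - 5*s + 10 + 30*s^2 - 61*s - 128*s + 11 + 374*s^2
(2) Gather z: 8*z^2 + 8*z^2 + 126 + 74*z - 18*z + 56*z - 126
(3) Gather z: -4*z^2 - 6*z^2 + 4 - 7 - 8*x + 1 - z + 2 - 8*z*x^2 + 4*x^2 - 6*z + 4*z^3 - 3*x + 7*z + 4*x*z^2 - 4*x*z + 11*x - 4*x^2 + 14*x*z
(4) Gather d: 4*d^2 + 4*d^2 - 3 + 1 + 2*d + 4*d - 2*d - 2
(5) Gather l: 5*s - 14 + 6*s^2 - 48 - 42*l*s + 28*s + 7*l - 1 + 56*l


(1) = 80*s^3 + 404*s^2 - 194*s + 22
(2) = 16*z^2 + 112*z
(3) = 4*z^3 + z^2*(4*x - 10) + z*(-8*x^2 + 10*x)
(4) = 8*d^2 + 4*d - 4
(5) = l*(63 - 42*s) + 6*s^2 + 33*s - 63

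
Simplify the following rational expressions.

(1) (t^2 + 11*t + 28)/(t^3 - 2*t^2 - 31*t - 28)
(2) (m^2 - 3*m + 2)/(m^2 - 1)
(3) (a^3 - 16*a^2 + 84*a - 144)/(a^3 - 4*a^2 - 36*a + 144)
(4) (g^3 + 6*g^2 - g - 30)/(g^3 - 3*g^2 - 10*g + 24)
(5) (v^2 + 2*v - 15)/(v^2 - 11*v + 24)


(1) = (t + 7)/(t^2 - 6*t - 7)
(2) = (m - 2)/(m + 1)
(3) = (a - 6)/(a + 6)
(4) = (g + 5)/(g - 4)
(5) = (v + 5)/(v - 8)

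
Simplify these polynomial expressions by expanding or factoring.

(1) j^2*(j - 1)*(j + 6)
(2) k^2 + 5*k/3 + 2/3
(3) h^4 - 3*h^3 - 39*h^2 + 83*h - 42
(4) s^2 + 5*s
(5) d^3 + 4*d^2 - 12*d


(1) = j^4 + 5*j^3 - 6*j^2
(2) = (k + 2/3)*(k + 1)
(3) = (h - 7)*(h - 1)^2*(h + 6)
(4) = s*(s + 5)
(5) = d*(d - 2)*(d + 6)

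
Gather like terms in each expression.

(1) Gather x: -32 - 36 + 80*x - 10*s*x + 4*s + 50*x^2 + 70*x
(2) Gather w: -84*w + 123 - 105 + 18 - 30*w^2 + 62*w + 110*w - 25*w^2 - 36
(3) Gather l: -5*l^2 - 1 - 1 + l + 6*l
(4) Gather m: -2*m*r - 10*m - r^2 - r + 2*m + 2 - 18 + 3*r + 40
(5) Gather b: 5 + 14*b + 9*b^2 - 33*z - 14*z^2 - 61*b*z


(1) = 4*s + 50*x^2 + x*(150 - 10*s) - 68
(2) = -55*w^2 + 88*w
(3) = -5*l^2 + 7*l - 2
(4) = m*(-2*r - 8) - r^2 + 2*r + 24
(5) = 9*b^2 + b*(14 - 61*z) - 14*z^2 - 33*z + 5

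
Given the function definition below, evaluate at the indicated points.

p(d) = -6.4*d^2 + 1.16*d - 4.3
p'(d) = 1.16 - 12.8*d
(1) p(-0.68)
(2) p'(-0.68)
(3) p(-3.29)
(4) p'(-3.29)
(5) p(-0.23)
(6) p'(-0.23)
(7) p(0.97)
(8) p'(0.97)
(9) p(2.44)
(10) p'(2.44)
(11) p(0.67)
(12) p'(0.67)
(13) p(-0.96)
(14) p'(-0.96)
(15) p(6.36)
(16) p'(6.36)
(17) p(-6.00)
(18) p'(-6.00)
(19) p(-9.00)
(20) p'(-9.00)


(1) = -8.05
(2) = 9.86
(3) = -77.39
(4) = 43.27
(5) = -4.91
(6) = 4.10
(7) = -9.20
(8) = -11.26
(9) = -39.57
(10) = -30.07
(11) = -6.40
(12) = -7.42
(13) = -11.31
(14) = 13.45
(15) = -255.80
(16) = -80.25
(17) = -241.66
(18) = 77.96
(19) = -533.14
(20) = 116.36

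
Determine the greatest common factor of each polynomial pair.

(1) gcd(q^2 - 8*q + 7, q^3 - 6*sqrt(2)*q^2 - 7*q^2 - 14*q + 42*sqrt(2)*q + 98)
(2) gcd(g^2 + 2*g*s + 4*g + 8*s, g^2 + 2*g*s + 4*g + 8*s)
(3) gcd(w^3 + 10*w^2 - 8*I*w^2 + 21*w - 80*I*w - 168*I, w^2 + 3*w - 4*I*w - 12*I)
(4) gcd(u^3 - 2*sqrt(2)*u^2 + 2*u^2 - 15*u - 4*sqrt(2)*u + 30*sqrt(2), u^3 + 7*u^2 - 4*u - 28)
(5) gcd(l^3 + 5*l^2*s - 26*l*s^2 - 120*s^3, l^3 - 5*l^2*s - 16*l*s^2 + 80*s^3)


(1) = q - 7
(2) = g^2 + 2*g*s + 4*g + 8*s
(3) = w + 3
(4) = gcd((u - 3)*(u + 5)*(u - 2*sqrt(2)), (u - 2)*(u + 2)*(u + 7)) = 1
(5) = gcd((l - 5*s)*(l + 4*s)*(l + 6*s), (l - 5*s)*(l - 4*s)*(l + 4*s)) = -l^2 + l*s + 20*s^2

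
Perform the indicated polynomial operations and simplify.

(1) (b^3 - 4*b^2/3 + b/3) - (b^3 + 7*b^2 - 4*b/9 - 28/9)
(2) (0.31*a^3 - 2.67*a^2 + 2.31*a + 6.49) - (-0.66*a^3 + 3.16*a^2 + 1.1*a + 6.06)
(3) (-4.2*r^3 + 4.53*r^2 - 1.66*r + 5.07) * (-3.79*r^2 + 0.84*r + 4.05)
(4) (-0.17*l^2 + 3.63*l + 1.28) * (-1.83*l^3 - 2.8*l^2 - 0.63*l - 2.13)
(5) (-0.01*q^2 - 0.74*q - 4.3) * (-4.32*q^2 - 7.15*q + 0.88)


(1) = -25*b^2/3 + 7*b/9 + 28/9
(2) = 0.97*a^3 - 5.83*a^2 + 1.21*a + 0.43
(3) = 15.918*r^5 - 20.6967*r^4 - 6.9134*r^3 - 2.2632*r^2 - 2.4642*r + 20.5335
(4) = 0.3111*l^5 - 6.1669*l^4 - 12.3993*l^3 - 5.5088*l^2 - 8.5383*l - 2.7264
(5) = 0.0432*q^4 + 3.2683*q^3 + 23.8582*q^2 + 30.0938*q - 3.784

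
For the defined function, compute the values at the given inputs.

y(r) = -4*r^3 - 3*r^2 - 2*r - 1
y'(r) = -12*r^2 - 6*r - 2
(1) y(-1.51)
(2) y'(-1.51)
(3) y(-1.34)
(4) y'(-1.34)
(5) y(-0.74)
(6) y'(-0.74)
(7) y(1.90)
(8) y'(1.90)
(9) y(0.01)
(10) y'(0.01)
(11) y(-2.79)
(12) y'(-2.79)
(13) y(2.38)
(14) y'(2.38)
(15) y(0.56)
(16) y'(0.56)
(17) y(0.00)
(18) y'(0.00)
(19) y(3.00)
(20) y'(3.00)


(1) = 8.95
(2) = -20.30
(3) = 5.92
(4) = -15.51
(5) = 0.46
(6) = -4.13
(7) = -43.07
(8) = -56.72
(9) = -1.02
(10) = -2.06
(11) = 68.10
(12) = -78.67
(13) = -76.68
(14) = -84.25
(15) = -3.76
(16) = -9.12
(17) = -1.00
(18) = -2.00
(19) = -142.00
(20) = -128.00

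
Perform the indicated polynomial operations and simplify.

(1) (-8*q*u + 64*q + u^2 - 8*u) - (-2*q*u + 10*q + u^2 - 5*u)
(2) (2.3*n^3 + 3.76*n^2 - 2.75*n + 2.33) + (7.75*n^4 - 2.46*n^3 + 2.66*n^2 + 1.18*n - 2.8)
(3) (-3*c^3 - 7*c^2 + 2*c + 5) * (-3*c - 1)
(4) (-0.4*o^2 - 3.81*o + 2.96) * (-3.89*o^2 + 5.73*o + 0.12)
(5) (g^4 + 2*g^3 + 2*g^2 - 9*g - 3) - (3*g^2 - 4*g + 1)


(1) = -6*q*u + 54*q - 3*u
(2) = 7.75*n^4 - 0.16*n^3 + 6.42*n^2 - 1.57*n - 0.47
(3) = 9*c^4 + 24*c^3 + c^2 - 17*c - 5
(4) = 1.556*o^4 + 12.5289*o^3 - 33.3937*o^2 + 16.5036*o + 0.3552
(5) = g^4 + 2*g^3 - g^2 - 5*g - 4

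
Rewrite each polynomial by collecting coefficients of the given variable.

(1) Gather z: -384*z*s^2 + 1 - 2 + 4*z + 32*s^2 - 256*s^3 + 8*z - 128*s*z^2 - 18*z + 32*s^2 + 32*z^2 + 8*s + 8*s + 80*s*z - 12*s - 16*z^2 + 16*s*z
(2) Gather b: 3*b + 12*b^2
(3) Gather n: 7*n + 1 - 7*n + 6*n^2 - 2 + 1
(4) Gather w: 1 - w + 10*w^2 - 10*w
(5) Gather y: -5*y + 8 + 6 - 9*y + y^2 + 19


(1) = -256*s^3 + 64*s^2 + 4*s + z^2*(16 - 128*s) + z*(-384*s^2 + 96*s - 6) - 1
(2) = 12*b^2 + 3*b
(3) = 6*n^2
(4) = 10*w^2 - 11*w + 1
(5) = y^2 - 14*y + 33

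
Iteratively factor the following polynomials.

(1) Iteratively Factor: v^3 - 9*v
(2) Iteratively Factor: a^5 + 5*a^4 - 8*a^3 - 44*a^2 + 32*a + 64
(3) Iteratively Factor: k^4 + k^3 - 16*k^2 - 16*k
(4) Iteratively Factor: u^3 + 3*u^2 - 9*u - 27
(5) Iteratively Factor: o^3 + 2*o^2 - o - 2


(1) = (v - 3)*(v^2 + 3*v) = (v - 3)*(v + 3)*(v)
(2) = (a + 4)*(a^4 + a^3 - 12*a^2 + 4*a + 16) = (a - 2)*(a + 4)*(a^3 + 3*a^2 - 6*a - 8) = (a - 2)^2*(a + 4)*(a^2 + 5*a + 4) = (a - 2)^2*(a + 1)*(a + 4)*(a + 4)
(3) = (k)*(k^3 + k^2 - 16*k - 16) = k*(k + 1)*(k^2 - 16) = k*(k - 4)*(k + 1)*(k + 4)
(4) = (u - 3)*(u^2 + 6*u + 9) = (u - 3)*(u + 3)*(u + 3)
(5) = (o + 1)*(o^2 + o - 2) = (o - 1)*(o + 1)*(o + 2)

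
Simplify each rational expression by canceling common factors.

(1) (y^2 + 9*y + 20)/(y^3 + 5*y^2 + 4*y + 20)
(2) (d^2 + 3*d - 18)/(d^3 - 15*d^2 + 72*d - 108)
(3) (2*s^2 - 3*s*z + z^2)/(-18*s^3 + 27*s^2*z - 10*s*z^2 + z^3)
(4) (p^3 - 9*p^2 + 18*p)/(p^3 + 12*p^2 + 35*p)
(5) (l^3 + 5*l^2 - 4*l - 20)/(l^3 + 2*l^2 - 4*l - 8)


(1) = (y + 4)/(y^2 + 4)
(2) = (d + 6)/(d^2 - 12*d + 36)
(3) = (-2*s + z)/(18*s^2 - 9*s*z + z^2)
(4) = (p^2 - 9*p + 18)/(p^2 + 12*p + 35)
(5) = (l + 5)/(l + 2)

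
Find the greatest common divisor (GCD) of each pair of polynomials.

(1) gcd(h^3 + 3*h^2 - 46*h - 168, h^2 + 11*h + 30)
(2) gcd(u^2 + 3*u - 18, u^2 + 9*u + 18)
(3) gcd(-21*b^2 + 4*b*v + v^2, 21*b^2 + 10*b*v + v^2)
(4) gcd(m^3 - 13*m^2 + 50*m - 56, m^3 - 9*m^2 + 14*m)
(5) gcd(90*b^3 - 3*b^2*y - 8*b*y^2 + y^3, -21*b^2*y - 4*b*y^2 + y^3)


(1) = h + 6
(2) = gcd((u - 3)*(u + 6), (u + 3)*(u + 6)) = u + 6
(3) = 7*b + v
(4) = m^2 - 9*m + 14
(5) = gcd((-6*b + y)*(-5*b + y)*(3*b + y), y*(-7*b + y)*(3*b + y)) = 3*b + y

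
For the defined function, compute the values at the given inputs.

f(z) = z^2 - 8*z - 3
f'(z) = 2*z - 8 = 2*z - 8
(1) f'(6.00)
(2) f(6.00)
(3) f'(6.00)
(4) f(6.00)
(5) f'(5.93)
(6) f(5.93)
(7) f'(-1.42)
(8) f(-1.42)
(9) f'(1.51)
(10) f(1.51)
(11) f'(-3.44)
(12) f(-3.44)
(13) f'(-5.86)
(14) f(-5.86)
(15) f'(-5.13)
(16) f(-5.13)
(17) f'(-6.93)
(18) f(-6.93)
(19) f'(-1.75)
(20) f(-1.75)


(1) = 4.00
(2) = -15.00
(3) = 4.00
(4) = -15.00
(5) = 3.86
(6) = -15.28
(7) = -10.84
(8) = 10.38
(9) = -4.98
(10) = -12.80
(11) = -14.88
(12) = 36.35
(13) = -19.72
(14) = 78.22
(15) = -18.26
(16) = 64.36
(17) = -21.86
(18) = 100.46
(19) = -11.50
(20) = 14.06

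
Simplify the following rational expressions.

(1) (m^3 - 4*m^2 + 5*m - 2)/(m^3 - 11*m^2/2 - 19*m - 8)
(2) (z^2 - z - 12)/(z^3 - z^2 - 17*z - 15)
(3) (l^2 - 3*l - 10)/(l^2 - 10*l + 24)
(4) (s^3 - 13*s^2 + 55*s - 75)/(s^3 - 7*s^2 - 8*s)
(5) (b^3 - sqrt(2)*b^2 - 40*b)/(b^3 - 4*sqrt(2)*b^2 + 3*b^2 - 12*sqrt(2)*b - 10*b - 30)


(1) = (2*m^3 - 8*m^2 + 10*m - 4)/(2*m^3 - 11*m^2 - 38*m - 16)
(2) = (z - 4)/(z^2 - 4*z - 5)
(3) = (l^2 - 3*l - 10)/(l^2 - 10*l + 24)
(4) = (s^3 - 13*s^2 + 55*s - 75)/(s^3 - 7*s^2 - 8*s)
(5) = (b^2 + 4*sqrt(2)*b)/(b^2 + b*(sqrt(2) + 3) + 3*sqrt(2))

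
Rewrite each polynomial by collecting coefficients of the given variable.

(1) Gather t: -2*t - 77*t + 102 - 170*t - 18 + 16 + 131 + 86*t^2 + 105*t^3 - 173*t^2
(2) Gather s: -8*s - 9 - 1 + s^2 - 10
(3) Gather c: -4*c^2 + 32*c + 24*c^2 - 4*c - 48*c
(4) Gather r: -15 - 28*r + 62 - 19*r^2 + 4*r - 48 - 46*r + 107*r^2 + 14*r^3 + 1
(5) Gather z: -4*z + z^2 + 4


(1) = 105*t^3 - 87*t^2 - 249*t + 231
(2) = s^2 - 8*s - 20
(3) = 20*c^2 - 20*c
(4) = 14*r^3 + 88*r^2 - 70*r
(5) = z^2 - 4*z + 4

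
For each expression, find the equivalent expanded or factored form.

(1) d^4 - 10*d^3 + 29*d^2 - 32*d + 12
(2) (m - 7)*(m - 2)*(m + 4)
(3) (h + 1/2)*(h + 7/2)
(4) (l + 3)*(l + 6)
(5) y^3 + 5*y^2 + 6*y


(1) = (d - 6)*(d - 2)*(d - 1)^2
(2) = m^3 - 5*m^2 - 22*m + 56
(3) = h^2 + 4*h + 7/4
(4) = l^2 + 9*l + 18
(5) = y*(y + 2)*(y + 3)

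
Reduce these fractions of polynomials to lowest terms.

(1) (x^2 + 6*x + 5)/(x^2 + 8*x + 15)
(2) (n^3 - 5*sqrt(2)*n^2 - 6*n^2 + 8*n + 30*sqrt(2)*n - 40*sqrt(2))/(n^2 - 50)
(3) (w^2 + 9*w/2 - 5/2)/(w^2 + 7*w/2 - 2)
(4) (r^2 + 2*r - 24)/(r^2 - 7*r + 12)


(1) = (x + 1)/(x + 3)
(2) = (n^2 - 6*n + 8)/(n + 5*sqrt(2))
(3) = (w + 5)/(w + 4)
(4) = (r + 6)/(r - 3)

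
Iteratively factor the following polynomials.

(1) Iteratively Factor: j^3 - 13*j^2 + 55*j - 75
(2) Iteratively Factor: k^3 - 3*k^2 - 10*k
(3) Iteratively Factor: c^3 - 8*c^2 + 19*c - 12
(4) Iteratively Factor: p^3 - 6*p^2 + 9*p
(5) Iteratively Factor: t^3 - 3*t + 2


(1) = (j - 3)*(j^2 - 10*j + 25) = (j - 5)*(j - 3)*(j - 5)
(2) = (k)*(k^2 - 3*k - 10) = k*(k + 2)*(k - 5)
(3) = (c - 4)*(c^2 - 4*c + 3) = (c - 4)*(c - 3)*(c - 1)
(4) = (p)*(p^2 - 6*p + 9) = p*(p - 3)*(p - 3)
(5) = (t - 1)*(t^2 + t - 2) = (t - 1)^2*(t + 2)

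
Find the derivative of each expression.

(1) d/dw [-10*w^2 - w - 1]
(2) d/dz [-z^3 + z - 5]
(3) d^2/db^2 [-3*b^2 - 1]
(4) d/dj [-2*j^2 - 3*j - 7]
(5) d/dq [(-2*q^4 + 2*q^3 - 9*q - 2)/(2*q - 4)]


(1) = -20*w - 1
(2) = 1 - 3*z^2
(3) = -6
(4) = -4*j - 3
(5) = (-3*q^4 + 10*q^3 - 6*q^2 + 10)/(q^2 - 4*q + 4)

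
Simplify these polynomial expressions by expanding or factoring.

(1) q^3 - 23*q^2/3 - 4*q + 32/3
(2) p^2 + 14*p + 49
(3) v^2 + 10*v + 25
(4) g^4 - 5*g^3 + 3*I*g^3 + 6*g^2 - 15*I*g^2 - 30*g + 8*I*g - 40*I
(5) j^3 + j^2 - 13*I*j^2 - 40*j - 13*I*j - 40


(1) = (q - 8)*(q - 1)*(q + 4/3)
(2) = (p + 7)^2
(3) = (v + 5)^2
(4) = (g - 5)*(g - 2*I)*(g + I)*(g + 4*I)
(5) = (j + 1)*(j - 8*I)*(j - 5*I)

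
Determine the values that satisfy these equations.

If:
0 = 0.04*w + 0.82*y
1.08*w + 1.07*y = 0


Then:
w = 0.00
y = 0.00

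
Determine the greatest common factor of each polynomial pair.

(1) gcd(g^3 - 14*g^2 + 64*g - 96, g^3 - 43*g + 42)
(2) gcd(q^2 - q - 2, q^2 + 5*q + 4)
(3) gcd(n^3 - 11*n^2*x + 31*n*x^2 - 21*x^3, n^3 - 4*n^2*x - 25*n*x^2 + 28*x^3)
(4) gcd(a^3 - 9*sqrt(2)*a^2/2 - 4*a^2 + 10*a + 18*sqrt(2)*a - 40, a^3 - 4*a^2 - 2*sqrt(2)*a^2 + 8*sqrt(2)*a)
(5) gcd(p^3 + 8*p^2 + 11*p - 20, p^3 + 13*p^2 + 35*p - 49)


(1) = g - 6
(2) = gcd((q - 2)*(q + 1), (q + 1)*(q + 4)) = q + 1
(3) = gcd((n - 7*x)*(n - 3*x)*(n - x), (n - 7*x)*(n - x)*(n + 4*x)) = n^2 - 8*n*x + 7*x^2
(4) = gcd((a - 4)*(a - 5*sqrt(2)/2)*(a - 2*sqrt(2)), a*(a - 4)*(a - 2*sqrt(2))) = a^2 + a*(-4 - 2*sqrt(2)) + 8*sqrt(2)
(5) = gcd((p - 1)*(p + 4)*(p + 5), (p - 1)*(p + 7)^2) = p - 1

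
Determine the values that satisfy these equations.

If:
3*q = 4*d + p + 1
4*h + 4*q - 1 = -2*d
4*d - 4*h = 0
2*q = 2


Then:
d = -1/2
h = -1/2
p = 4
q = 1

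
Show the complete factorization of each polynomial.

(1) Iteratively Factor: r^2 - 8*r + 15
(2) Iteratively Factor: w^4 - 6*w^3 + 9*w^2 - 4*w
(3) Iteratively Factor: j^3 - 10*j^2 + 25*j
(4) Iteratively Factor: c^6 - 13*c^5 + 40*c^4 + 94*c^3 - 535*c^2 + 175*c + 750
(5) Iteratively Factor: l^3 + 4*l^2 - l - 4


(1) = (r - 3)*(r - 5)
(2) = (w - 4)*(w^3 - 2*w^2 + w) = (w - 4)*(w - 1)*(w^2 - w) = (w - 4)*(w - 1)^2*(w)
(3) = (j - 5)*(j^2 - 5*j) = j*(j - 5)*(j - 5)
(4) = (c - 5)*(c^5 - 8*c^4 + 94*c^2 - 65*c - 150) = (c - 5)*(c - 2)*(c^4 - 6*c^3 - 12*c^2 + 70*c + 75) = (c - 5)^2*(c - 2)*(c^3 - c^2 - 17*c - 15) = (c - 5)^2*(c - 2)*(c + 3)*(c^2 - 4*c - 5) = (c - 5)^2*(c - 2)*(c + 1)*(c + 3)*(c - 5)
(5) = (l - 1)*(l^2 + 5*l + 4) = (l - 1)*(l + 1)*(l + 4)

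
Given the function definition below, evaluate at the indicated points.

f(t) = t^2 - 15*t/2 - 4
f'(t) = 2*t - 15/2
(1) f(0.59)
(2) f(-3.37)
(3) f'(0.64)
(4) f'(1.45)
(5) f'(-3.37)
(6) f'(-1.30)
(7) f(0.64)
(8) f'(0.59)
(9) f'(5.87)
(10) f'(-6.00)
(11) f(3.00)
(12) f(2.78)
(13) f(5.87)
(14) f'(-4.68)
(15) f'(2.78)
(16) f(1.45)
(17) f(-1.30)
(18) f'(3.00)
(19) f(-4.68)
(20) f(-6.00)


(1) = -8.08
(2) = 32.63
(3) = -6.22
(4) = -4.60
(5) = -14.24
(6) = -10.10
(7) = -8.39
(8) = -6.32
(9) = 4.24
(10) = -19.50
(11) = -17.50
(12) = -17.12
(13) = -13.57
(14) = -16.86
(15) = -1.94
(16) = -12.77
(17) = 7.44
(18) = -1.50
(19) = 53.00
(20) = 77.00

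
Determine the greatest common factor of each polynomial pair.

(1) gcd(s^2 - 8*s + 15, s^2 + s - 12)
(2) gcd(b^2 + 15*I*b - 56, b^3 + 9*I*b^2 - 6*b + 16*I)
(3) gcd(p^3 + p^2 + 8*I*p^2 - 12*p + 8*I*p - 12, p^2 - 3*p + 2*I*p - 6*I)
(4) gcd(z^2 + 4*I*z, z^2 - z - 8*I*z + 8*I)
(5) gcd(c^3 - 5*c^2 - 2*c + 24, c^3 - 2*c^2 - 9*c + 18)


(1) = gcd((s - 5)*(s - 3), (s - 3)*(s + 4)) = s - 3
(2) = b + 8*I
(3) = p + 2*I
(4) = 1
(5) = gcd((c - 4)*(c - 3)*(c + 2), (c - 3)*(c - 2)*(c + 3)) = c - 3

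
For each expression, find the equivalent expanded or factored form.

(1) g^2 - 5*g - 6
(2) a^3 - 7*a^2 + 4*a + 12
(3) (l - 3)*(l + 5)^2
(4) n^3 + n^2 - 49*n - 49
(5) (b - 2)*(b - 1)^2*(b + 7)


(1) = (g - 6)*(g + 1)
(2) = (a - 6)*(a - 2)*(a + 1)
(3) = l^3 + 7*l^2 - 5*l - 75
(4) = (n - 7)*(n + 1)*(n + 7)
(5) = b^4 + 3*b^3 - 23*b^2 + 33*b - 14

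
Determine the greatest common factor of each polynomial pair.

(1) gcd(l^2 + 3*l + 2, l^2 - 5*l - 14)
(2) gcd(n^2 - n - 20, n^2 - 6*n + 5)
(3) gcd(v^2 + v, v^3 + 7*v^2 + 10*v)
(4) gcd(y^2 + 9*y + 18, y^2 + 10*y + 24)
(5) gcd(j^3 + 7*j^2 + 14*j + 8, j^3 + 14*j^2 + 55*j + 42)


(1) = gcd((l + 1)*(l + 2), (l - 7)*(l + 2)) = l + 2
(2) = n - 5
(3) = gcd(v*(v + 1), v*(v + 2)*(v + 5)) = v
(4) = y + 6
(5) = gcd((j + 1)*(j + 2)*(j + 4), (j + 1)*(j + 6)*(j + 7)) = j + 1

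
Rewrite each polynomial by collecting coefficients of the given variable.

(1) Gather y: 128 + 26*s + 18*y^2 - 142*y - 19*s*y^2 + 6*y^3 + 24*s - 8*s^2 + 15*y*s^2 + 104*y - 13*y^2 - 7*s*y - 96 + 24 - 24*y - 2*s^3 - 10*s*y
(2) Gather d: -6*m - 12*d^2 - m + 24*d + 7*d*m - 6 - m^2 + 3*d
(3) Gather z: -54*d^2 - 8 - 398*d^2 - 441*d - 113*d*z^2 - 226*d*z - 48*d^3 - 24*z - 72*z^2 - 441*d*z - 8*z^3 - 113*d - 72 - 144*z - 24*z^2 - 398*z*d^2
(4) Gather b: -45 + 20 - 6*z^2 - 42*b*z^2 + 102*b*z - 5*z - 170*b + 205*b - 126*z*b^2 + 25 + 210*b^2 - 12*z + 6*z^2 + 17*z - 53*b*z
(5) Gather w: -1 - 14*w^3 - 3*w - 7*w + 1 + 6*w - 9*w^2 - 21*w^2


(1) = -2*s^3 - 8*s^2 + 50*s + 6*y^3 + y^2*(5 - 19*s) + y*(15*s^2 - 17*s - 62) + 56
(2) = -12*d^2 + d*(7*m + 27) - m^2 - 7*m - 6
(3) = -48*d^3 - 452*d^2 - 554*d - 8*z^3 + z^2*(-113*d - 96) + z*(-398*d^2 - 667*d - 168) - 80
(4) = b^2*(210 - 126*z) + b*(-42*z^2 + 49*z + 35)
(5) = -14*w^3 - 30*w^2 - 4*w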